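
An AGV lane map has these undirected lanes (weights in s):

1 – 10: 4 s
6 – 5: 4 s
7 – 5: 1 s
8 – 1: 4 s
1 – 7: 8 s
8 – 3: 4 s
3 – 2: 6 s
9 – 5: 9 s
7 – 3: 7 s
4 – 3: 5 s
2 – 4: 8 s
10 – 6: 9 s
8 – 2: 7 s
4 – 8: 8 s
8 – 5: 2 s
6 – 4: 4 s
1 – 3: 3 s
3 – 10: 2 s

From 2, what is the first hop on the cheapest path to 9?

8

Candidate routes:
2 - 3 - 7 - 5 - 9: 6+7+1+9 = 23
2 - 8 - 5 - 9: 7+2+9 = 18
2 - 3 - 1 - 8 - 5 - 9: 6+3+4+2+9 = 24
2 - 3 - 8 - 5 - 9: 6+4+2+9 = 21
Cheapest is 2 - 8 - 5 - 9 at 18 s.
So from 2 the first move is to 8.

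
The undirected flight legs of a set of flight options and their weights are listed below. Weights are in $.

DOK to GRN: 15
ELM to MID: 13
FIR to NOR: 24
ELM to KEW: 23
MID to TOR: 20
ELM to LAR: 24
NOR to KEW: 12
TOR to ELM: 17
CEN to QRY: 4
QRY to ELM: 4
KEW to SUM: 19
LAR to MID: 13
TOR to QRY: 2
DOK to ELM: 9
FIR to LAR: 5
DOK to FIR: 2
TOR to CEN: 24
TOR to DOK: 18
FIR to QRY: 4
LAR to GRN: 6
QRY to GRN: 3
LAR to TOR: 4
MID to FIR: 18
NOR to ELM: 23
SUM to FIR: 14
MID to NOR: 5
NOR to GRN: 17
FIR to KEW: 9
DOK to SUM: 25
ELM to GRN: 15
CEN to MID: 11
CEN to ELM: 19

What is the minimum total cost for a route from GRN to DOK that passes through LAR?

Shortest GRN→LAR: GRN → LAR = 6
Best LAR to DOK: LAR → FIR → DOK costing 7
Total via LAR: 6 + 7 = $13.

$13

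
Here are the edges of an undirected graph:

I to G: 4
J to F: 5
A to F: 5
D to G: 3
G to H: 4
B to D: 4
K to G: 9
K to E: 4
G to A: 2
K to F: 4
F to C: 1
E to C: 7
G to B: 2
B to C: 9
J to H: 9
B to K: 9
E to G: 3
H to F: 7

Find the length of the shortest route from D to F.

10

Candidate routes:
D → B → G → A → F: 4+2+2+5 = 13
D → G → A → F: 3+2+5 = 10
D → B → C → F: 4+9+1 = 14
The minimum is 10 via D → G → A → F.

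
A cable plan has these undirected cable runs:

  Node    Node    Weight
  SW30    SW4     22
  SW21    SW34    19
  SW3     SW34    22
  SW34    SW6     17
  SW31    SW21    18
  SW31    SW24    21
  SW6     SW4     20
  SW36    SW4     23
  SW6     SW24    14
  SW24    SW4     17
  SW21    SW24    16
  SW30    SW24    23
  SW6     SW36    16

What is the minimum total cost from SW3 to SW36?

Settle nodes by increasing distance from SW3:
SW3: 0
SW34: 22  (via SW3)
SW6: 39  (via SW34)
SW21: 41  (via SW34)
SW24: 53  (via SW6)
SW36: 55  (via SW6)
Shortest route: SW3–SW34–SW6–SW36 = 55.

55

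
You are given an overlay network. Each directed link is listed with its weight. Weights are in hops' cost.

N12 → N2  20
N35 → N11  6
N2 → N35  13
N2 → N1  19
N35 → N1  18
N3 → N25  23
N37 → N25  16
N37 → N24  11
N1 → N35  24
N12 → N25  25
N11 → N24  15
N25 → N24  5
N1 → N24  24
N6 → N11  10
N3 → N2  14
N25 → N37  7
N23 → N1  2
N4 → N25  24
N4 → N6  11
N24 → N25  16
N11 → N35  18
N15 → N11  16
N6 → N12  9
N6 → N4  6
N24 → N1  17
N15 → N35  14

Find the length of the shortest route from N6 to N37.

37 hops' cost

Settle nodes by increasing distance from N6:
N6: 0
N4: 6  (via N6)
N12: 9  (via N6)
N11: 10  (via N6)
N24: 25  (via N11)
N35: 28  (via N11)
N2: 29  (via N12)
N25: 30  (via N4)
N37: 37  (via N25)
Shortest route: N6–N4–N25–N37 = 37 hops' cost.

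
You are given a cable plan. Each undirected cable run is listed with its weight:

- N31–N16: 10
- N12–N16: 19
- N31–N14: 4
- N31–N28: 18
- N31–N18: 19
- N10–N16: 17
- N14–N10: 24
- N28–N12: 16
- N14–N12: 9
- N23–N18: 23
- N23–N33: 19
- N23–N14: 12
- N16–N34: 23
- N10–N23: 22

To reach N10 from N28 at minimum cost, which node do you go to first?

N31

Candidate routes:
N28 → N31 → N14 → N10: 18+4+24 = 46
N28 → N31 → N16 → N10: 18+10+17 = 45
N28 → N12 → N14 → N10: 16+9+24 = 49
Cheapest is N28 → N31 → N16 → N10 at 45.
So from N28 the first move is to N31.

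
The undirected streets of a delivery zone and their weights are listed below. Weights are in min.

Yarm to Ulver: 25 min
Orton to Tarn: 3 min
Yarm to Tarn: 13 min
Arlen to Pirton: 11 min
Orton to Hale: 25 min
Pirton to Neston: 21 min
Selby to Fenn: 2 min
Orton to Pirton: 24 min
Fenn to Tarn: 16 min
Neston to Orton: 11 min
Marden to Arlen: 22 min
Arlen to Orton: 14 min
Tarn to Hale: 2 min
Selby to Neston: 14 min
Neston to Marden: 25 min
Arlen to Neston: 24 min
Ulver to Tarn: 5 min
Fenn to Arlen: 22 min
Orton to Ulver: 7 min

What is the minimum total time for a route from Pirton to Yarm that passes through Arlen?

41 min

Best Pirton to Arlen: Pirton–Arlen costing 11
Shortest Arlen→Yarm: Arlen–Orton–Tarn–Yarm = 30
Total via Arlen: 11 + 30 = 41 min.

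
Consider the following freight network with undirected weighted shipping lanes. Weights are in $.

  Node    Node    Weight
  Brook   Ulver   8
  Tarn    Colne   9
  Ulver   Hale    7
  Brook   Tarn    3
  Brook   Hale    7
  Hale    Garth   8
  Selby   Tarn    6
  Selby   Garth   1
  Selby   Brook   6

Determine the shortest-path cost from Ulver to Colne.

$20

Shortest distances from Ulver:
Ulver: 0
Hale: 7  (via Ulver)
Brook: 8  (via Ulver)
Tarn: 11  (via Brook)
Selby: 14  (via Brook)
Garth: 15  (via Hale)
Colne: 20  (via Tarn)
Shortest route: Ulver–Brook–Tarn–Colne = $20.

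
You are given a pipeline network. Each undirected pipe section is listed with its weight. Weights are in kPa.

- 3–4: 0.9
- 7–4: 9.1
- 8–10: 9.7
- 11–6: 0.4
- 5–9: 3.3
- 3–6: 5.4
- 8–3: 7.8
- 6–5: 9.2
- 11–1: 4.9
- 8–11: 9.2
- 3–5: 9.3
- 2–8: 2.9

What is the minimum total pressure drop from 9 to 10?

Compare a few routes:
9 - 5 - 3 - 8 - 10: 3.3+9.3+7.8+9.7 = 30.1
9 - 5 - 6 - 11 - 8 - 10: 3.3+9.2+0.4+9.2+9.7 = 31.8
9 - 5 - 6 - 3 - 8 - 10: 3.3+9.2+5.4+7.8+9.7 = 35.4
The minimum is 30.1 kPa via 9 - 5 - 3 - 8 - 10.

30.1 kPa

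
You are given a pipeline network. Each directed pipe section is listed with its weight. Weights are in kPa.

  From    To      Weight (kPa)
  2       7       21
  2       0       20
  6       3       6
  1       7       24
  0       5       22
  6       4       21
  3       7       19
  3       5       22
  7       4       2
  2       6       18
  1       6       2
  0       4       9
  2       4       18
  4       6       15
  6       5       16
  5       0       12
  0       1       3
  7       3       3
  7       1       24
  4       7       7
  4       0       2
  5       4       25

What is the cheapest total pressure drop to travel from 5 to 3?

Shortest distances from 5:
5: 0
0: 12  (via 5)
1: 15  (via 0)
6: 17  (via 1)
4: 21  (via 0)
3: 23  (via 6)
Shortest route: 5 → 0 → 1 → 6 → 3 = 23 kPa.

23 kPa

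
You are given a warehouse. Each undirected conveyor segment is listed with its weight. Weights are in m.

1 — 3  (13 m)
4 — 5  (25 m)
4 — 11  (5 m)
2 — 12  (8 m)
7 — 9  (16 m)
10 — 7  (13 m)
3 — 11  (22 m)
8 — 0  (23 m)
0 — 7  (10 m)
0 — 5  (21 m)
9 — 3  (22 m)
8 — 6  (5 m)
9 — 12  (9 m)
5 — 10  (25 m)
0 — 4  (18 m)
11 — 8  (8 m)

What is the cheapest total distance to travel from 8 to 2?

66 m

Compare a few routes:
8 - 11 - 4 - 0 - 7 - 9 - 12 - 2: 8+5+18+10+16+9+8 = 74
8 - 11 - 3 - 9 - 12 - 2: 8+22+22+9+8 = 69
8 - 11 - 4 - 5 - 0 - 7 - 9 - 12 - 2: 8+5+25+21+10+16+9+8 = 102
8 - 0 - 7 - 9 - 12 - 2: 23+10+16+9+8 = 66
The minimum is 66 m via 8 - 0 - 7 - 9 - 12 - 2.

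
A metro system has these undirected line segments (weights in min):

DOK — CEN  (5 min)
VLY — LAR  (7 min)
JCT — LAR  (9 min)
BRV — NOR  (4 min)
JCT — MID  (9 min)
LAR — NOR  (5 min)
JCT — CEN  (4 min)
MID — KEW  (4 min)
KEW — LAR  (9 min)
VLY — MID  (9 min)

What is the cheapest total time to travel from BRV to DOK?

27 min

Enumerating some paths:
BRV → NOR → LAR → JCT → CEN → DOK: 4+5+9+4+5 = 27
BRV → NOR → LAR → VLY → MID → JCT → CEN → DOK: 4+5+7+9+9+4+5 = 43
BRV → NOR → LAR → KEW → MID → JCT → CEN → DOK: 4+5+9+4+9+4+5 = 40
The minimum is 27 min via BRV → NOR → LAR → JCT → CEN → DOK.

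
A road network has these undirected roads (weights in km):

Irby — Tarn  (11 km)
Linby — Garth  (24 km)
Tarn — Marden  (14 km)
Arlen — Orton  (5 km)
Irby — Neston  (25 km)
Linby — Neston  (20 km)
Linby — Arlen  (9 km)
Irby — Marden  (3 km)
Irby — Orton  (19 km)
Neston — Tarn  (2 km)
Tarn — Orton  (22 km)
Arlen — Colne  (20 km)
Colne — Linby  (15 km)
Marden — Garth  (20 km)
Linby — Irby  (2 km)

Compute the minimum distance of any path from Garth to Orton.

38 km

Shortest distances from Garth:
Garth: 0
Marden: 20  (via Garth)
Irby: 23  (via Marden)
Linby: 24  (via Garth)
Arlen: 33  (via Linby)
Tarn: 34  (via Marden)
Neston: 36  (via Tarn)
Orton: 38  (via Arlen)
Shortest route: Garth → Linby → Arlen → Orton = 38 km.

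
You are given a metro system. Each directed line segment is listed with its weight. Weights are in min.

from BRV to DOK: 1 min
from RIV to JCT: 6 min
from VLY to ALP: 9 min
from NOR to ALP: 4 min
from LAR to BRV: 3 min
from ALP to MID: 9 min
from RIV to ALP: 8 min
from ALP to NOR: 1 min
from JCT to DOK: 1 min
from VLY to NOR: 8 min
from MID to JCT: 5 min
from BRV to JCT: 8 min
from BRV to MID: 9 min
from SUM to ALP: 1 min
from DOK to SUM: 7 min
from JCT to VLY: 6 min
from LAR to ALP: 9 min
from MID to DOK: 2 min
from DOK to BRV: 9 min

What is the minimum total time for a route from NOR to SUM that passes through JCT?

Best NOR to JCT: NOR–ALP–MID–JCT costing 18
Shortest JCT→SUM: JCT–DOK–SUM = 8
Total via JCT: 18 + 8 = 26 min.

26 min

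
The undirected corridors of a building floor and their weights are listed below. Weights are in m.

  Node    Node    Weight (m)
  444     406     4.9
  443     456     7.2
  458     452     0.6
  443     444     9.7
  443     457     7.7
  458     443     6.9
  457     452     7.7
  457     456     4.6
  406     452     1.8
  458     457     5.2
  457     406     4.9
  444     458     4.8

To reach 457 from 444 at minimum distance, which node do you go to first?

Compare a few routes:
444 → 406 → 457: 4.9+4.9 = 9.8
444 → 458 → 457: 4.8+5.2 = 10
444 → 458 → 452 → 406 → 457: 4.8+0.6+1.8+4.9 = 12.1
The minimum is 9.8 m via 444 → 406 → 457.
So from 444 the first move is to 406.

406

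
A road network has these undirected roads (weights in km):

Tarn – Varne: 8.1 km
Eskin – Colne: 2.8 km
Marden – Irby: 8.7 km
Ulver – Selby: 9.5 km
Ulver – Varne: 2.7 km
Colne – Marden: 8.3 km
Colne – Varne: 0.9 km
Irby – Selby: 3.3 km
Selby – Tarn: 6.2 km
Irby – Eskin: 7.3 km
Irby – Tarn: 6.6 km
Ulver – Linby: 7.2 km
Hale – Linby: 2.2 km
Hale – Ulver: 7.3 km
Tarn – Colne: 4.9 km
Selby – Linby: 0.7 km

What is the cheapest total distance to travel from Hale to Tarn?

9.1 km

Enumerating some paths:
Hale–Linby–Selby–Tarn: 2.2+0.7+6.2 = 9.1
Hale–Linby–Selby–Irby–Tarn: 2.2+0.7+3.3+6.6 = 12.8
Cheapest is Hale–Linby–Selby–Tarn at 9.1 km.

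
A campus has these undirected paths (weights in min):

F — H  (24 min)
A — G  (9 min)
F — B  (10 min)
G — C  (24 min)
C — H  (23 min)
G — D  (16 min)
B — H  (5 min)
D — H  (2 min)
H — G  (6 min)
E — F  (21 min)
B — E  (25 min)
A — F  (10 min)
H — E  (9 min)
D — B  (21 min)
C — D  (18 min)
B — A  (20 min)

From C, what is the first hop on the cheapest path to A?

Compare a few routes:
C - D - H - G - A: 18+2+6+9 = 35
C - G - A: 24+9 = 33
Cheapest is C - G - A at 33 min.
So from C the first move is to G.

G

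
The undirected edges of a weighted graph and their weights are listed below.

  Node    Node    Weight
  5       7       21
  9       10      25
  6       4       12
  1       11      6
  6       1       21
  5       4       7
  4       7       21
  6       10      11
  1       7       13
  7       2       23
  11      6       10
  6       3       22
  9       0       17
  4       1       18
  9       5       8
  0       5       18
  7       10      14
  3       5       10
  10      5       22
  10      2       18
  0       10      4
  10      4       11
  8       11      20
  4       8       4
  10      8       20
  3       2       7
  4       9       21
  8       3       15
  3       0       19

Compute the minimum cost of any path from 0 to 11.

25

Running Dijkstra from 0:
0: 0
10: 4  (via 0)
4: 15  (via 10)
6: 15  (via 10)
9: 17  (via 0)
5: 18  (via 0)
7: 18  (via 10)
3: 19  (via 0)
8: 19  (via 4)
2: 22  (via 10)
11: 25  (via 6)
Shortest route: 0 → 10 → 6 → 11 = 25.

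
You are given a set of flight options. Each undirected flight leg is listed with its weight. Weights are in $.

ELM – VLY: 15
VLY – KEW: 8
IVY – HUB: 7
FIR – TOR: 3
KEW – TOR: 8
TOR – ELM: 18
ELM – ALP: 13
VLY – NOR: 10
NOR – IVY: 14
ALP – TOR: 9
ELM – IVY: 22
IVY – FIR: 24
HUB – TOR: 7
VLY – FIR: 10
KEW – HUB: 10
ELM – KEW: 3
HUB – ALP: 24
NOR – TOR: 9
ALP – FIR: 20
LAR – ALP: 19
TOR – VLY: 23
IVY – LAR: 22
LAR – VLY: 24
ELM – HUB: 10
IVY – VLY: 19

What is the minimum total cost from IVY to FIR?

$17

Candidate routes:
IVY–HUB–TOR–FIR: 7+7+3 = 17
IVY–FIR: 24 = 24
IVY–NOR–TOR–FIR: 14+9+3 = 26
Cheapest is IVY–HUB–TOR–FIR at $17.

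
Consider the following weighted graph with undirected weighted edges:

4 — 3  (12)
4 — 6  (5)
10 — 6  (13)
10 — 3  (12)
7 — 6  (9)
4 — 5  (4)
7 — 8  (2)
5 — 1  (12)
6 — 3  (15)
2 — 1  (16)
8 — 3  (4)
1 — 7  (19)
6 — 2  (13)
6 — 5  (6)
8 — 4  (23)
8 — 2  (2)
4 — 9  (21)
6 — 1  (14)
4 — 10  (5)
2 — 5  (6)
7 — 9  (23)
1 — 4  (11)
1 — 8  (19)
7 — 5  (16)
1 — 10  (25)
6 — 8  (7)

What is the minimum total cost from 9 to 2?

27

Enumerating some paths:
9 → 7 → 8 → 2: 23+2+2 = 27
9 → 4 → 5 → 2: 21+4+6 = 31
9 → 4 → 6 → 8 → 2: 21+5+7+2 = 35
Cheapest is 9 → 7 → 8 → 2 at 27.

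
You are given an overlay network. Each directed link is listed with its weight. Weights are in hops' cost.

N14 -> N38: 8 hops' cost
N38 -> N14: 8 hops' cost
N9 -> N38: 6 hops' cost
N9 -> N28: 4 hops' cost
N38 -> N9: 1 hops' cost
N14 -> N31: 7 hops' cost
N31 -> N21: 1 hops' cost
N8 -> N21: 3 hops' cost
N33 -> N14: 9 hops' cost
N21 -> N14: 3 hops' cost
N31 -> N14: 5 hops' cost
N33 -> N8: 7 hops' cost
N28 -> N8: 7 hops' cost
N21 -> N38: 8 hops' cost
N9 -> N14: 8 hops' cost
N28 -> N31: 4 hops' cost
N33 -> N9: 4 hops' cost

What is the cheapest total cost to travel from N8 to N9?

Compare a few routes:
N8 - N21 - N38 - N9: 3+8+1 = 12
N8 - N21 - N14 - N38 - N9: 3+3+8+1 = 15
The minimum is 12 hops' cost via N8 - N21 - N38 - N9.

12 hops' cost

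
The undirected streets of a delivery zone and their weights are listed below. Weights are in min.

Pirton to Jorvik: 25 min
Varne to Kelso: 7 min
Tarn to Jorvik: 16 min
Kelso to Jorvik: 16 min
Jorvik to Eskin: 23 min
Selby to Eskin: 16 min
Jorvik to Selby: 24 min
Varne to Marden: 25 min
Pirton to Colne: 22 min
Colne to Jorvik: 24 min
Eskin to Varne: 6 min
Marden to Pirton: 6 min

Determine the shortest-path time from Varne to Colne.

47 min

Candidate routes:
Varne - Eskin - Selby - Jorvik - Colne: 6+16+24+24 = 70
Varne - Marden - Pirton - Colne: 25+6+22 = 53
Varne - Kelso - Jorvik - Colne: 7+16+24 = 47
Varne - Eskin - Jorvik - Colne: 6+23+24 = 53
Cheapest is Varne - Kelso - Jorvik - Colne at 47 min.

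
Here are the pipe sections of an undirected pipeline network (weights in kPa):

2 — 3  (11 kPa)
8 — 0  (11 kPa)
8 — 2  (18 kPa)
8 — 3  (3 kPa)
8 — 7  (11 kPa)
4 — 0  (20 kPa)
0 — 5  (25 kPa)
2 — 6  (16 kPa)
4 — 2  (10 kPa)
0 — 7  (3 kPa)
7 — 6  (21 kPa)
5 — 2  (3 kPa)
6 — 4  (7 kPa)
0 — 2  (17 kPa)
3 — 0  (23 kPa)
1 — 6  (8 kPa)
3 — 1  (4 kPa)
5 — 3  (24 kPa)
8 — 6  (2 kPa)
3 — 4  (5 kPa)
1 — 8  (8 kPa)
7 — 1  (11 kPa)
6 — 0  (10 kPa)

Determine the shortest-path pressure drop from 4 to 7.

19 kPa

Shortest distances from 4:
4: 0
3: 5  (via 4)
6: 7  (via 4)
8: 8  (via 3)
1: 9  (via 3)
2: 10  (via 4)
5: 13  (via 2)
0: 17  (via 6)
7: 19  (via 8)
Shortest route: 4 → 3 → 8 → 7 = 19 kPa.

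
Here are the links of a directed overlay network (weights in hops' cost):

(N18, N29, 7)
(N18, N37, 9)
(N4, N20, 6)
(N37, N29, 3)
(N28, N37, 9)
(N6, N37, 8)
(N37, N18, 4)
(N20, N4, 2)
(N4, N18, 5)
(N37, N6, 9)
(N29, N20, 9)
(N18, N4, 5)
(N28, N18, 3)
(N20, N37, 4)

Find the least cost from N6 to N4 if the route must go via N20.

22 hops' cost

Shortest N6→N20: N6 → N37 → N29 → N20 = 20
Shortest N20→N4: N20 → N4 = 2
Total via N20: 20 + 2 = 22 hops' cost.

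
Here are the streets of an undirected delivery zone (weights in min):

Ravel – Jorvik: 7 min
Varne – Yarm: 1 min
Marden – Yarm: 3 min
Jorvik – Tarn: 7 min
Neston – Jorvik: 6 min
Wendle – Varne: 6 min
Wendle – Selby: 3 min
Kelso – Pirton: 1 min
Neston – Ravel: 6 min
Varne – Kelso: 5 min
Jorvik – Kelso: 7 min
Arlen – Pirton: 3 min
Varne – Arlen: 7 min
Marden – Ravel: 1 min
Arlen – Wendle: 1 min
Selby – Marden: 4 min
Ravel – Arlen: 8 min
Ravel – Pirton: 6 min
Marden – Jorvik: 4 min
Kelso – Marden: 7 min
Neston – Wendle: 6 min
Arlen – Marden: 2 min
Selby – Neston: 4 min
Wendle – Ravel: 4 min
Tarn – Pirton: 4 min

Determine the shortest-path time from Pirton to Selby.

7 min

Enumerating some paths:
Pirton → Arlen → Wendle → Selby: 3+1+3 = 7
Pirton → Arlen → Marden → Selby: 3+2+4 = 9
Cheapest is Pirton → Arlen → Wendle → Selby at 7 min.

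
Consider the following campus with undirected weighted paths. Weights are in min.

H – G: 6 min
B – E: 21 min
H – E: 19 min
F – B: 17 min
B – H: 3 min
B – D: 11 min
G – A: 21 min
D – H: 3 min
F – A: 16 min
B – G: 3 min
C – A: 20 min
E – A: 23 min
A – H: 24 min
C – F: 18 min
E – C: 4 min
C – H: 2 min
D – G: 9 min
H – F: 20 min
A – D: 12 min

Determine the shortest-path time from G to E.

Enumerating some paths:
G–B–D–H–C–E: 3+11+3+2+4 = 23
G–H–C–E: 6+2+4 = 12
G–D–H–C–E: 9+3+2+4 = 18
Cheapest is G–H–C–E at 12 min.

12 min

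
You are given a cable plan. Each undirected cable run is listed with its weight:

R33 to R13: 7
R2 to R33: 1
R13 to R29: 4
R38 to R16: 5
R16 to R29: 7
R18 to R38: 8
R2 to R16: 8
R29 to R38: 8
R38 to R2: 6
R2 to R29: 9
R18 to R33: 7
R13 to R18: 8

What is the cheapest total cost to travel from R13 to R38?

12

Settle nodes by increasing distance from R13:
R13: 0
R29: 4  (via R13)
R33: 7  (via R13)
R2: 8  (via R33)
R18: 8  (via R13)
R16: 11  (via R29)
R38: 12  (via R29)
Shortest route: R13–R29–R38 = 12.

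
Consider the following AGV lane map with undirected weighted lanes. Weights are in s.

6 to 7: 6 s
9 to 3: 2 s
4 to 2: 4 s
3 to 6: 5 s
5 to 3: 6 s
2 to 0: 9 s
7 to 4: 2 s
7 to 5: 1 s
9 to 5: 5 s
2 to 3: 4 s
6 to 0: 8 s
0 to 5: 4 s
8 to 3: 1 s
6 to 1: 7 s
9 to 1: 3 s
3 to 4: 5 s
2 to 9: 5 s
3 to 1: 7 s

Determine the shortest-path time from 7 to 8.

8 s

Running Dijkstra from 7:
7: 0
5: 1  (via 7)
4: 2  (via 7)
0: 5  (via 5)
2: 6  (via 4)
6: 6  (via 7)
9: 6  (via 5)
3: 7  (via 5)
8: 8  (via 3)
Shortest route: 7–5–3–8 = 8 s.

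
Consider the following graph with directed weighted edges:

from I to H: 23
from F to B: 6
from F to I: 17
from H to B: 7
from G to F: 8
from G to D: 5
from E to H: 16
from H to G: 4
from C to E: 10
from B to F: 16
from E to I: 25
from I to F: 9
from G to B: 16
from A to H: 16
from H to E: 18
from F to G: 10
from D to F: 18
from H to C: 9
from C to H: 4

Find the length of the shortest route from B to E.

Running Dijkstra from B:
B: 0
F: 16  (via B)
G: 26  (via F)
D: 31  (via G)
I: 33  (via F)
H: 56  (via I)
C: 65  (via H)
E: 74  (via H)
Shortest route: B → F → I → H → E = 74.

74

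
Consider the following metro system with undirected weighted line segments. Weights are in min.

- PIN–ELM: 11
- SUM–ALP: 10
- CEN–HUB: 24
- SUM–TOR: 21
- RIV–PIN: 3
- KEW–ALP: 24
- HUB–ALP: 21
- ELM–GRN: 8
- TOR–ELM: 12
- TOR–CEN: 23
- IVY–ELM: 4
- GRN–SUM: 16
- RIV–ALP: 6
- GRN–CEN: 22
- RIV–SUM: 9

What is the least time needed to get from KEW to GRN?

Enumerating some paths:
KEW - ALP - SUM - GRN: 24+10+16 = 50
KEW - ALP - RIV - PIN - ELM - GRN: 24+6+3+11+8 = 52
Cheapest is KEW - ALP - SUM - GRN at 50 min.

50 min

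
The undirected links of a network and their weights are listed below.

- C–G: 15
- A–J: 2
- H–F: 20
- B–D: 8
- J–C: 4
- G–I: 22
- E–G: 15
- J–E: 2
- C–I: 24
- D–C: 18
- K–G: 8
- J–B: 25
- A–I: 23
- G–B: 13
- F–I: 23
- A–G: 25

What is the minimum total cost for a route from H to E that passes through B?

Shortest H→B: H → F → I → G → B = 78
Best B to E: B → J → E costing 27
Total via B: 78 + 27 = 105.

105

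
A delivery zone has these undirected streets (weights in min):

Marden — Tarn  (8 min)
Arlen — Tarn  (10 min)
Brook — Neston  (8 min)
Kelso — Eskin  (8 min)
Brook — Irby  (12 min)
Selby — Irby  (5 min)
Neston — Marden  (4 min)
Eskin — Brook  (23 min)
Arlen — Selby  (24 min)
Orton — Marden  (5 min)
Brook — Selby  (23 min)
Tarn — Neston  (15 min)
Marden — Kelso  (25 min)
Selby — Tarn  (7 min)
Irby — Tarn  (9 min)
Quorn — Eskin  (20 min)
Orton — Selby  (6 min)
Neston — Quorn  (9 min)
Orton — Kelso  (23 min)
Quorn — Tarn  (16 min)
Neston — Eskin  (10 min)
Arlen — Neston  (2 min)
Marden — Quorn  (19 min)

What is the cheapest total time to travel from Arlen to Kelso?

20 min

Settle nodes by increasing distance from Arlen:
Arlen: 0
Neston: 2  (via Arlen)
Marden: 6  (via Neston)
Brook: 10  (via Neston)
Tarn: 10  (via Arlen)
Orton: 11  (via Marden)
Quorn: 11  (via Neston)
Eskin: 12  (via Neston)
Selby: 17  (via Tarn)
Irby: 19  (via Tarn)
Kelso: 20  (via Eskin)
Shortest route: Arlen → Neston → Eskin → Kelso = 20 min.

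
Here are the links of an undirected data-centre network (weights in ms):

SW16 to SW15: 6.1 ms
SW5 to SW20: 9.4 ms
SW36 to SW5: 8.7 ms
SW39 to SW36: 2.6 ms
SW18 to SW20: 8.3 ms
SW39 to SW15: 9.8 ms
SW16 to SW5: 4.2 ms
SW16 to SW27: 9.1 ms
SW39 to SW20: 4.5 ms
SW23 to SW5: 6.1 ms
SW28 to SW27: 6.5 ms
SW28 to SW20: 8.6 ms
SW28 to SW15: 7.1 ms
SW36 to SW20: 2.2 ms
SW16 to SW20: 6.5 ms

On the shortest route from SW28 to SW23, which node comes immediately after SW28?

Enumerating some paths:
SW28 - SW20 - SW5 - SW23: 8.6+9.4+6.1 = 24.1
SW28 - SW20 - SW36 - SW5 - SW23: 8.6+2.2+8.7+6.1 = 25.6
SW28 - SW20 - SW16 - SW5 - SW23: 8.6+6.5+4.2+6.1 = 25.4
SW28 - SW15 - SW16 - SW5 - SW23: 7.1+6.1+4.2+6.1 = 23.5
Cheapest is SW28 - SW15 - SW16 - SW5 - SW23 at 23.5 ms.
So from SW28 the first move is to SW15.

SW15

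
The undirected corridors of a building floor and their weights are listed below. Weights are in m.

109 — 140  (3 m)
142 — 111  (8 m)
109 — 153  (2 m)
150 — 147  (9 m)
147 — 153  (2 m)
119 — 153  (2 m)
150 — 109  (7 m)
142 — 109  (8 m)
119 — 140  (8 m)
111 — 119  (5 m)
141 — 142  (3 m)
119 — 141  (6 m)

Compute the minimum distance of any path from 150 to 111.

Shortest distances from 150:
150: 0
109: 7  (via 150)
147: 9  (via 150)
153: 9  (via 109)
140: 10  (via 109)
119: 11  (via 153)
142: 15  (via 109)
111: 16  (via 119)
Shortest route: 150–109–153–119–111 = 16 m.

16 m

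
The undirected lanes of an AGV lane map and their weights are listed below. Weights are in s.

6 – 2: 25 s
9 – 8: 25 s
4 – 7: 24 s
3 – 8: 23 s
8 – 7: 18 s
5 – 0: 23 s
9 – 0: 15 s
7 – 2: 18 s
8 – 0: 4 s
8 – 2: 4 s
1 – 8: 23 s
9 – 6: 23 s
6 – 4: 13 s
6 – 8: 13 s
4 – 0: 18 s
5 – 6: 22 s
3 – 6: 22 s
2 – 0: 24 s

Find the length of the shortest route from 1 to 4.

Running Dijkstra from 1:
1: 0
8: 23  (via 1)
0: 27  (via 8)
2: 27  (via 8)
6: 36  (via 8)
7: 41  (via 8)
9: 42  (via 0)
4: 45  (via 0)
Shortest route: 1 → 8 → 0 → 4 = 45 s.

45 s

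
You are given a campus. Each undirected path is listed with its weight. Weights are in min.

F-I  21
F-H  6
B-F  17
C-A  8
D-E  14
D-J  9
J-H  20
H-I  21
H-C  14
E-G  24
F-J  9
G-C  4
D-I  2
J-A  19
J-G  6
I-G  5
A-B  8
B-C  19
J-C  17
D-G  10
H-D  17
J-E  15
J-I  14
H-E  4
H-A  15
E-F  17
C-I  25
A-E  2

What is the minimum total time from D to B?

Running Dijkstra from D:
D: 0
I: 2  (via D)
G: 7  (via I)
J: 9  (via D)
C: 11  (via G)
E: 14  (via D)
A: 16  (via E)
H: 17  (via D)
F: 18  (via J)
B: 24  (via A)
Shortest route: D → E → A → B = 24 min.

24 min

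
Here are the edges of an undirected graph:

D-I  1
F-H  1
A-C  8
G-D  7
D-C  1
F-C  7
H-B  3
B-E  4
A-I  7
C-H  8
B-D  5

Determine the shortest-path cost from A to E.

Enumerating some paths:
A → C → D → B → E: 8+1+5+4 = 18
A → I → D → B → E: 7+1+5+4 = 17
Cheapest is A → I → D → B → E at 17.

17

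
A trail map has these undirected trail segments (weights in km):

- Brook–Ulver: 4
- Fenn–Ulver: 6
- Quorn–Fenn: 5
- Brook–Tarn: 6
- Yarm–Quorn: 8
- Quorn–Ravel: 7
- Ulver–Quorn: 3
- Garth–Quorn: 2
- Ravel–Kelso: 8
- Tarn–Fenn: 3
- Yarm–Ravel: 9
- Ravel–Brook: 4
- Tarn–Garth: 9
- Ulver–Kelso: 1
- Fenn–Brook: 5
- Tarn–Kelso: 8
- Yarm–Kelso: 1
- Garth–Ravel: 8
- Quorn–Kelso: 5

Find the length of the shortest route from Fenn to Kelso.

Candidate routes:
Fenn - Ulver - Kelso: 6+1 = 7
Fenn - Quorn - Ulver - Kelso: 5+3+1 = 9
The minimum is 7 km via Fenn - Ulver - Kelso.

7 km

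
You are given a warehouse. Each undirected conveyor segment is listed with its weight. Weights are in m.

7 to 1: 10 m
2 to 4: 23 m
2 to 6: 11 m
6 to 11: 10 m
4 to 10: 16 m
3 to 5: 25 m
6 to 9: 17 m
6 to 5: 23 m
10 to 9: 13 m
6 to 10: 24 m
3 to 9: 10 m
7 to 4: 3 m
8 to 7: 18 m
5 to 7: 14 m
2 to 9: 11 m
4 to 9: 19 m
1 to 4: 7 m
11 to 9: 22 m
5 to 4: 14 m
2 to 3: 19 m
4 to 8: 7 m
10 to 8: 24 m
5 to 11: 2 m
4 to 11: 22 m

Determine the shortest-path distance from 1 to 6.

33 m

Compare a few routes:
1 - 7 - 5 - 11 - 6: 10+14+2+10 = 36
1 - 7 - 4 - 5 - 11 - 6: 10+3+14+2+10 = 39
1 - 4 - 7 - 5 - 11 - 6: 7+3+14+2+10 = 36
1 - 4 - 5 - 11 - 6: 7+14+2+10 = 33
Cheapest is 1 - 4 - 5 - 11 - 6 at 33 m.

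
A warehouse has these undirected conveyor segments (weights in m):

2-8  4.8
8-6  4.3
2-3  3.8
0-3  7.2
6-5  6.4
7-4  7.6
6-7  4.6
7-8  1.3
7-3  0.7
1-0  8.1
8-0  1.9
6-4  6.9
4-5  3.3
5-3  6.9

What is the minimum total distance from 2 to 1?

Shortest distances from 2:
2: 0
3: 3.8  (via 2)
7: 4.5  (via 3)
8: 4.8  (via 2)
0: 6.7  (via 8)
6: 9.1  (via 7)
5: 10.7  (via 3)
4: 12.1  (via 7)
1: 14.8  (via 0)
Shortest route: 2 → 8 → 0 → 1 = 14.8 m.

14.8 m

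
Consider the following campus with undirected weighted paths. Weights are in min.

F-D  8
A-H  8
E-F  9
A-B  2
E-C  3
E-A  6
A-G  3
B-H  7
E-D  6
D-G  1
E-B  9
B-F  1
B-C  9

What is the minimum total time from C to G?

10 min

Compare a few routes:
C - E - D - G: 3+6+1 = 10
C - E - A - G: 3+6+3 = 12
C - B - A - G: 9+2+3 = 14
Cheapest is C - E - D - G at 10 min.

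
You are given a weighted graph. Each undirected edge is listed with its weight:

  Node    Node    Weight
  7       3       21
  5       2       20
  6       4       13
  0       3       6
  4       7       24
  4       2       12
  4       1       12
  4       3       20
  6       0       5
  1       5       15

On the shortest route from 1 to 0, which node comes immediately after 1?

4

Enumerating some paths:
1–4–7–3–0: 12+24+21+6 = 63
1–4–6–0: 12+13+5 = 30
1–4–3–0: 12+20+6 = 38
Cheapest is 1–4–6–0 at 30.
So from 1 the first move is to 4.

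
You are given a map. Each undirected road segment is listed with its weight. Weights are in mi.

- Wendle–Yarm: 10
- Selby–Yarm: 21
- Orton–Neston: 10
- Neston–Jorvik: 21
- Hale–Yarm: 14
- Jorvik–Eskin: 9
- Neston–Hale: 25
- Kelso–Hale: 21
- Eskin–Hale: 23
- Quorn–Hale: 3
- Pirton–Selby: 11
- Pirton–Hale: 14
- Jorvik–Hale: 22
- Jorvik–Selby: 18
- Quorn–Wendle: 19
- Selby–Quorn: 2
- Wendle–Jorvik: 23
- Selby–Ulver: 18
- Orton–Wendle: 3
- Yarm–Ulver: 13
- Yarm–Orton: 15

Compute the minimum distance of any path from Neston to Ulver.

Compare a few routes:
Neston–Orton–Wendle–Yarm–Ulver: 10+3+10+13 = 36
Neston–Hale–Quorn–Selby–Ulver: 25+3+2+18 = 48
Neston–Orton–Yarm–Ulver: 10+15+13 = 38
Neston–Orton–Wendle–Quorn–Selby–Ulver: 10+3+19+2+18 = 52
The minimum is 36 mi via Neston–Orton–Wendle–Yarm–Ulver.

36 mi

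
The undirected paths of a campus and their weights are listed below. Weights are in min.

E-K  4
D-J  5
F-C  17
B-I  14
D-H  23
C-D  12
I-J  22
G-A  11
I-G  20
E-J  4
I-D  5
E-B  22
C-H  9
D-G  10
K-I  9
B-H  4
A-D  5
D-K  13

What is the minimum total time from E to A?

Running Dijkstra from E:
E: 0
J: 4  (via E)
K: 4  (via E)
D: 9  (via J)
I: 13  (via K)
A: 14  (via D)
Shortest route: E–J–D–A = 14 min.

14 min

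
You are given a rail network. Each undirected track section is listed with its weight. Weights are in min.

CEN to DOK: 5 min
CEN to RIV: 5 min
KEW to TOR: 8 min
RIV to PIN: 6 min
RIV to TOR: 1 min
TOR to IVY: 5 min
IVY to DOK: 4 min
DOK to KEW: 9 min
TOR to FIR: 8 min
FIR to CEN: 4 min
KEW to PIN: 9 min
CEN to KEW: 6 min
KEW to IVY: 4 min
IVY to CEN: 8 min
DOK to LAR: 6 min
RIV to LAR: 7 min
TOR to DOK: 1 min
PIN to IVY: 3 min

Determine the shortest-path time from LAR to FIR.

Enumerating some paths:
LAR - DOK - TOR - FIR: 6+1+8 = 15
LAR - RIV - TOR - FIR: 7+1+8 = 16
LAR - RIV - CEN - FIR: 7+5+4 = 16
Cheapest is LAR - DOK - TOR - FIR at 15 min.

15 min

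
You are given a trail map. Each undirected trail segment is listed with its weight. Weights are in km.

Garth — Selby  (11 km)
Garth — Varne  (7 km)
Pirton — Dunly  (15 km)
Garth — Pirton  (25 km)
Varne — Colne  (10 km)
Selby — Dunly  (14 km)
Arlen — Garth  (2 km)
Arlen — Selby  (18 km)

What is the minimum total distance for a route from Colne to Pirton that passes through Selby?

Best Colne to Selby: Colne → Varne → Garth → Selby costing 28
Best Selby to Pirton: Selby → Dunly → Pirton costing 29
Total via Selby: 28 + 29 = 57 km.

57 km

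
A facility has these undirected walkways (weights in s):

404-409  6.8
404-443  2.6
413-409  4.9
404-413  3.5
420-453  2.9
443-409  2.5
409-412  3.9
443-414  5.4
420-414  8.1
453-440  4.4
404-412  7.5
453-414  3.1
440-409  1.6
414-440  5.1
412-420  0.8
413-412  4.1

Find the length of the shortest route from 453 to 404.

11.1 s

Shortest distances from 453:
453: 0
420: 2.9  (via 453)
414: 3.1  (via 453)
412: 3.7  (via 420)
440: 4.4  (via 453)
409: 6  (via 440)
413: 7.8  (via 412)
443: 8.5  (via 414)
404: 11.1  (via 443)
Shortest route: 453–414–443–404 = 11.1 s.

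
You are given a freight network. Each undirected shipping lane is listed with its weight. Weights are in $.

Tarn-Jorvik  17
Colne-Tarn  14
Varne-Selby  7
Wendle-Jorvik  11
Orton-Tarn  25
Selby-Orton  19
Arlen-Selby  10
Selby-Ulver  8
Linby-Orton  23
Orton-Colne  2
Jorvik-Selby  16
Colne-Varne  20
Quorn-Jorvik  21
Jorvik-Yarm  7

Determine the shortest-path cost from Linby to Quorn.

$77

Candidate routes:
Linby–Orton–Tarn–Jorvik–Quorn: 23+25+17+21 = 86
Linby–Orton–Colne–Tarn–Jorvik–Quorn: 23+2+14+17+21 = 77
Linby–Orton–Selby–Jorvik–Quorn: 23+19+16+21 = 79
The minimum is $77 via Linby–Orton–Colne–Tarn–Jorvik–Quorn.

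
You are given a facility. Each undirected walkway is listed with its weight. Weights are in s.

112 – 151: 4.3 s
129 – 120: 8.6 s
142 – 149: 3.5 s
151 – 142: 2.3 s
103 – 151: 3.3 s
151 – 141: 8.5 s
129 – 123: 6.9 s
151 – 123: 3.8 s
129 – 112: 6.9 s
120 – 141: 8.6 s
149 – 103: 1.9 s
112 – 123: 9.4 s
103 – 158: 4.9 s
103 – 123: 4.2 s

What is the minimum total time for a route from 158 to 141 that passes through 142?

21.1 s

Best 158 to 142: 158–103–149–142 costing 10.3
Shortest 142→141: 142–151–141 = 10.8
Total via 142: 10.3 + 10.8 = 21.1 s.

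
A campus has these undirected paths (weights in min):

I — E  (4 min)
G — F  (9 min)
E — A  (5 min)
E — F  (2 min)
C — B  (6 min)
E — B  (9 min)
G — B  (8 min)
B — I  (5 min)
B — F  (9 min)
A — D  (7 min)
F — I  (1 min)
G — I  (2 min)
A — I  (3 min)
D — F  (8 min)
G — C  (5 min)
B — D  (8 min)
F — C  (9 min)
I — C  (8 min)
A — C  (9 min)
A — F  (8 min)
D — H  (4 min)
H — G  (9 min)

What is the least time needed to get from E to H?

Candidate routes:
E–I–F–D–H: 4+1+8+4 = 17
E–F–I–G–H: 2+1+2+9 = 14
E–I–G–H: 4+2+9 = 15
E–A–D–H: 5+7+4 = 16
Cheapest is E–F–I–G–H at 14 min.

14 min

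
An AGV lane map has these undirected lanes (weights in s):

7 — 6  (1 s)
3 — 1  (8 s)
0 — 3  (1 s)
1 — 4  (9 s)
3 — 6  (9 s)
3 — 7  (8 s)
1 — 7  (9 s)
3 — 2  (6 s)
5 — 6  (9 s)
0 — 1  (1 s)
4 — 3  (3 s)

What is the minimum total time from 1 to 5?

19 s

Running Dijkstra from 1:
1: 0
0: 1  (via 1)
3: 2  (via 0)
4: 5  (via 3)
2: 8  (via 3)
7: 9  (via 1)
6: 10  (via 7)
5: 19  (via 6)
Shortest route: 1 → 7 → 6 → 5 = 19 s.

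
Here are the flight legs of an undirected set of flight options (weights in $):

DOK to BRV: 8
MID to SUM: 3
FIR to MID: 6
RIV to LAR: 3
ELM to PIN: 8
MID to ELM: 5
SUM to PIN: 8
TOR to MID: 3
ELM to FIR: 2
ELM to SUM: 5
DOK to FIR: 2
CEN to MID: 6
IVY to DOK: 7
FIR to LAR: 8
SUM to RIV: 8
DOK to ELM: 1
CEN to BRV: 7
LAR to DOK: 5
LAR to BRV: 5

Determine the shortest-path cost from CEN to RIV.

Compare a few routes:
CEN → MID → SUM → RIV: 6+3+8 = 17
CEN → BRV → LAR → RIV: 7+5+3 = 15
The minimum is $15 via CEN → BRV → LAR → RIV.

$15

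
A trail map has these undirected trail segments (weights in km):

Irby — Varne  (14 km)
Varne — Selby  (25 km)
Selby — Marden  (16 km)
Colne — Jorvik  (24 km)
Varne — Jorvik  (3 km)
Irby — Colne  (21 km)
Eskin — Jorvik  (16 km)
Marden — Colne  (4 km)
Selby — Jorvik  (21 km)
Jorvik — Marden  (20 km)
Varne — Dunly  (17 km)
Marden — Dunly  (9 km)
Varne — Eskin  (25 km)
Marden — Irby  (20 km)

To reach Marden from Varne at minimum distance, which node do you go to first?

Compare a few routes:
Varne–Jorvik–Colne–Marden: 3+24+4 = 31
Varne–Dunly–Marden: 17+9 = 26
Varne–Jorvik–Marden: 3+20 = 23
Varne–Irby–Marden: 14+20 = 34
Cheapest is Varne–Jorvik–Marden at 23 km.
So from Varne the first move is to Jorvik.

Jorvik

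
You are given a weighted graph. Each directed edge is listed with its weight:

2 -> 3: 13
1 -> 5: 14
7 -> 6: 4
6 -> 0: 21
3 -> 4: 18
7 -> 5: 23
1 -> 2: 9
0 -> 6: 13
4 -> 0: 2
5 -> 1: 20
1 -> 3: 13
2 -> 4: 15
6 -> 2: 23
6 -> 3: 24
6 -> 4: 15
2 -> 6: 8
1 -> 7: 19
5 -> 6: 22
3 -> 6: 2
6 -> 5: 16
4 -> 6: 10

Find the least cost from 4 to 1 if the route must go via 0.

Shortest 4→0: 4 → 0 = 2
Shortest 0→1: 0 → 6 → 5 → 1 = 49
Total via 0: 2 + 49 = 51.

51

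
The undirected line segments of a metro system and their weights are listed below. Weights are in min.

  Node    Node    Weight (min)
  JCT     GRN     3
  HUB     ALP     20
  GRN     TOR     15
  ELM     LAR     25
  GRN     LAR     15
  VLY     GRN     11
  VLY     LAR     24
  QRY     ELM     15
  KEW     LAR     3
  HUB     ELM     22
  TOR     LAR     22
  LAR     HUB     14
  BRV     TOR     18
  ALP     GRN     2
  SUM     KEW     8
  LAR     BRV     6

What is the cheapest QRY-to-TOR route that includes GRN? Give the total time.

Shortest QRY→GRN: QRY → ELM → LAR → GRN = 55
Best GRN to TOR: GRN → TOR costing 15
Total via GRN: 55 + 15 = 70 min.

70 min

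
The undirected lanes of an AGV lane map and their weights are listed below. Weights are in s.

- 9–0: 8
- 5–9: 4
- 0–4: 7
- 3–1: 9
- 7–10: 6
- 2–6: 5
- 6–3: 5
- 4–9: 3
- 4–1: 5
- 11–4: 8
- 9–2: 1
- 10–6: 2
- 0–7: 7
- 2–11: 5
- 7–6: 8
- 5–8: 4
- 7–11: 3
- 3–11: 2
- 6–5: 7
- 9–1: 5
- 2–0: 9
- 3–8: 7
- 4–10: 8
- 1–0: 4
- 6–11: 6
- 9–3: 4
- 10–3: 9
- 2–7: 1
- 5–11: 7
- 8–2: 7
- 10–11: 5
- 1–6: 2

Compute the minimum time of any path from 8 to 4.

Enumerating some paths:
8 - 5 - 9 - 4: 4+4+3 = 11
8 - 3 - 9 - 4: 7+4+3 = 14
The minimum is 11 s via 8 - 5 - 9 - 4.

11 s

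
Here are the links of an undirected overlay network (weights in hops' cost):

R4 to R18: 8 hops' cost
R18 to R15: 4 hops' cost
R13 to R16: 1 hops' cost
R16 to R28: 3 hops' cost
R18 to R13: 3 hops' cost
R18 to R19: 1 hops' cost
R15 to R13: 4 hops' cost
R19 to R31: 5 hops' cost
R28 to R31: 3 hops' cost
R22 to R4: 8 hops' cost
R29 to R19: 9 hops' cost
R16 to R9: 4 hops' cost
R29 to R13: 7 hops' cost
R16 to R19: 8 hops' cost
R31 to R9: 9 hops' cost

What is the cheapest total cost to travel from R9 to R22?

Enumerating some paths:
R9–R16–R19–R18–R4–R22: 4+8+1+8+8 = 29
R9–R16–R13–R18–R4–R22: 4+1+3+8+8 = 24
The minimum is 24 hops' cost via R9–R16–R13–R18–R4–R22.

24 hops' cost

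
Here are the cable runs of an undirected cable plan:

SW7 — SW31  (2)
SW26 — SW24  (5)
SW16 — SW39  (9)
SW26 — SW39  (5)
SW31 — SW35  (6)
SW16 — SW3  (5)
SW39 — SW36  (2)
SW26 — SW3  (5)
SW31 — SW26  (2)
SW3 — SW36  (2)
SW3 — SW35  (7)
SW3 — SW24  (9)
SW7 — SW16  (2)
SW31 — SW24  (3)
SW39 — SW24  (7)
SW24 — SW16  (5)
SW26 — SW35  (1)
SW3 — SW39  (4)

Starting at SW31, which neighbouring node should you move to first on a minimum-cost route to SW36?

SW26

Compare a few routes:
SW31 → SW7 → SW16 → SW3 → SW36: 2+2+5+2 = 11
SW31 → SW26 → SW3 → SW36: 2+5+2 = 9
SW31 → SW26 → SW35 → SW3 → SW36: 2+1+7+2 = 12
The minimum is 9 via SW31 → SW26 → SW3 → SW36.
So from SW31 the first move is to SW26.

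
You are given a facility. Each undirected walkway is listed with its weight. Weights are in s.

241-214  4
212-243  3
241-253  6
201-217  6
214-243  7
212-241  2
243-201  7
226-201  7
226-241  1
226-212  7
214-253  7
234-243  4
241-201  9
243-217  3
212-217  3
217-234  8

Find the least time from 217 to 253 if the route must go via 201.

Shortest 217→201: 217–201 = 6
Best 201 to 253: 201–226–241–253 costing 14
Total via 201: 6 + 14 = 20 s.

20 s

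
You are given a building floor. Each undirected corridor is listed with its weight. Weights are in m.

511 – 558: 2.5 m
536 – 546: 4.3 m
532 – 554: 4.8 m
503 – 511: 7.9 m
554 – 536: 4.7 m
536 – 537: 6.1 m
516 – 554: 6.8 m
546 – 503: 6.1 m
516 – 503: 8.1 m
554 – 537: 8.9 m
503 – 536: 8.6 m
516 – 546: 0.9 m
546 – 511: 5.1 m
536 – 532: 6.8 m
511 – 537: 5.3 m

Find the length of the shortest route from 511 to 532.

Enumerating some paths:
511 → 537 → 536 → 532: 5.3+6.1+6.8 = 18.2
511 → 546 → 536 → 554 → 532: 5.1+4.3+4.7+4.8 = 18.9
511 → 546 → 536 → 532: 5.1+4.3+6.8 = 16.2
511 → 546 → 516 → 554 → 532: 5.1+0.9+6.8+4.8 = 17.6
Cheapest is 511 → 546 → 536 → 532 at 16.2 m.

16.2 m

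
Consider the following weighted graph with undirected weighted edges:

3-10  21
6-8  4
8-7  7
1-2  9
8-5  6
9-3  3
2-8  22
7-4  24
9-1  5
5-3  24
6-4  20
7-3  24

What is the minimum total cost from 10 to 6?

55

Candidate routes:
10–3–9–1–2–8–6: 21+3+5+9+22+4 = 64
10–3–5–8–6: 21+24+6+4 = 55
10–3–7–8–6: 21+24+7+4 = 56
The minimum is 55 via 10–3–5–8–6.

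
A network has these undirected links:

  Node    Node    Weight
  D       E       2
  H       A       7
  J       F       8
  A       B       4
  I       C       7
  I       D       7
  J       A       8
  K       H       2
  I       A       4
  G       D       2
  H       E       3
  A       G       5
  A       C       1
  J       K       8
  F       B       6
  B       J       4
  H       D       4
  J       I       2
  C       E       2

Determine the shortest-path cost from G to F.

15

Settle nodes by increasing distance from G:
G: 0
D: 2  (via G)
E: 4  (via D)
A: 5  (via G)
C: 6  (via E)
H: 6  (via D)
K: 8  (via H)
B: 9  (via A)
I: 9  (via D)
J: 11  (via I)
F: 15  (via B)
Shortest route: G → A → B → F = 15.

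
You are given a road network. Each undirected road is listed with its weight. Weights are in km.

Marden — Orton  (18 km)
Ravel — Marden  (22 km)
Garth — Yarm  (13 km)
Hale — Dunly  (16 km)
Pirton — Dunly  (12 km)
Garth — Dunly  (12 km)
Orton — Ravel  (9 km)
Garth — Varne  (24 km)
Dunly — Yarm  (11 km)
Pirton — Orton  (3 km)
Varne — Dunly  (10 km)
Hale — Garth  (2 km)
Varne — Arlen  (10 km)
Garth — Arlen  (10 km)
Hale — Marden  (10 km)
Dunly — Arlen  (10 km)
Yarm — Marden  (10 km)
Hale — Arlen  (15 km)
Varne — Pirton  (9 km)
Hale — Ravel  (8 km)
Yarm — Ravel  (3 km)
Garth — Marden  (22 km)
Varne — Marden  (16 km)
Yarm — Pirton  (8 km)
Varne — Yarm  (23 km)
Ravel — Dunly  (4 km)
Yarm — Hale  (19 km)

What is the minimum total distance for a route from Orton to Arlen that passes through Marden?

Shortest Orton→Marden: Orton → Marden = 18
Best Marden to Arlen: Marden → Hale → Garth → Arlen costing 22
Total via Marden: 18 + 22 = 40 km.

40 km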